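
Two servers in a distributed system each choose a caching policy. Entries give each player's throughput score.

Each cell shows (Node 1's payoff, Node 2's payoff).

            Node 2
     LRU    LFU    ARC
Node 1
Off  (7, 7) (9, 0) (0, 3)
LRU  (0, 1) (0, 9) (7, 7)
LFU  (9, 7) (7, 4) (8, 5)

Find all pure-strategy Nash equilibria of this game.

(LFU, LRU)

Node 1 against LRU: payoffs 7, 0, 9 → best response LFU.
Node 1 against LFU: payoffs 9, 0, 7 → best response Off.
Node 1 against ARC: payoffs 0, 7, 8 → best response LFU.
Node 2 against Off: payoffs 7, 0, 3 → best response LRU.
Node 2 against LRU: payoffs 1, 9, 7 → best response LFU.
Node 2 against LFU: payoffs 7, 4, 5 → best response LRU.
Mutual best responses: (LFU, LRU).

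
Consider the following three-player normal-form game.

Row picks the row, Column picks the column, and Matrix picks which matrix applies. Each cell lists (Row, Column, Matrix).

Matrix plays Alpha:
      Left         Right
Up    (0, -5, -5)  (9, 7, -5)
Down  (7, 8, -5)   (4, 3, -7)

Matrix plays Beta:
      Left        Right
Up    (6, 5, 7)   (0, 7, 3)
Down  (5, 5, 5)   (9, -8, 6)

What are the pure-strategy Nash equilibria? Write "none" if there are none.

There is no pure-strategy Nash equilibrium.

(Up, Left, Alpha): Row can switch to Down (0 → 7). Not NE.
(Up, Left, Beta): Column can switch to Right (5 → 7). Not NE.
(Up, Right, Alpha): Matrix can switch to Beta (-5 → 3). Not NE.
(Up, Right, Beta): Row can switch to Down (0 → 9). Not NE.
(Down, Left, Alpha): Matrix can switch to Beta (-5 → 5). Not NE.
(Down, Left, Beta): Row can switch to Up (5 → 6). Not NE.
(The remaining 2 profiles each have a profitable deviation by the same check.)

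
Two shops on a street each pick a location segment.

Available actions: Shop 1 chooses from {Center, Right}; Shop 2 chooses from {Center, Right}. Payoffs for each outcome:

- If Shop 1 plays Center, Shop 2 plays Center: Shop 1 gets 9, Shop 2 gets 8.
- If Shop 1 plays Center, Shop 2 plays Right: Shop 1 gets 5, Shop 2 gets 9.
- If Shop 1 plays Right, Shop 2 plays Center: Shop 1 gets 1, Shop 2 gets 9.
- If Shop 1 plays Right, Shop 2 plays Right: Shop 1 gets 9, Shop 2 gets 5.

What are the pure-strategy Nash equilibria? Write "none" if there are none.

Mark each player's best response to every combination of opponents' strategies; a profile where every player is best-responding is a pure Nash equilibrium.
Shop 1 against Center: payoffs 9, 1 → best response Center.
Shop 1 against Right: payoffs 5, 9 → best response Right.
Shop 2 against Center: payoffs 8, 9 → best response Right.
Shop 2 against Right: payoffs 9, 5 → best response Center.
No profile is a mutual best response for all players.

No pure-strategy Nash equilibrium.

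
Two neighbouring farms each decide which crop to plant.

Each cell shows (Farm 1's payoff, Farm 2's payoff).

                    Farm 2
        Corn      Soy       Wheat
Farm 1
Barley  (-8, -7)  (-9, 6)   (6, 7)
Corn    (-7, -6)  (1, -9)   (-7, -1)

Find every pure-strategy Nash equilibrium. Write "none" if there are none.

The unique pure-strategy Nash equilibrium is (Barley, Wheat).

(Barley, Corn): Farm 1 can switch to Corn (-8 → -7). Not NE.
(Barley, Soy): Farm 1 can switch to Corn (-9 → 1). Not NE.
(Barley, Wheat): Farm 1 gets 6, best alternative -7; Farm 2 gets 7, best alternative 6. No profitable deviation — NE.
(Corn, Corn): Farm 2 can switch to Wheat (-6 → -1). Not NE.
(Corn, Soy): Farm 2 can switch to Corn (-9 → -6). Not NE.
(Corn, Wheat): Farm 1 can switch to Barley (-7 → 6). Not NE.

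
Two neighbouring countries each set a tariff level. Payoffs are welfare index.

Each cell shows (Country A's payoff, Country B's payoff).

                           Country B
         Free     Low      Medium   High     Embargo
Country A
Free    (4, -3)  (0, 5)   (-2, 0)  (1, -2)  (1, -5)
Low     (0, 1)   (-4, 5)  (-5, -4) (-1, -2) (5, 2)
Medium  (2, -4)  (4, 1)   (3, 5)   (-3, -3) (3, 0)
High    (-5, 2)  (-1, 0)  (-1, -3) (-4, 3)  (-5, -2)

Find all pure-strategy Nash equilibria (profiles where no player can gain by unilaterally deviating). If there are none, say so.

(Medium, Medium)

(Free, Free): Country B can switch to Low (-3 → 5). Not NE.
(Free, Low): Country A can switch to Medium (0 → 4). Not NE.
(Free, Medium): Country A can switch to Medium (-2 → 3). Not NE.
(Free, High): Country B can switch to Low (-2 → 5). Not NE.
(Free, Embargo): Country A can switch to Low (1 → 5). Not NE.
(Low, Free): Country A can switch to Free (0 → 4). Not NE.
(Low, Low): Country A can switch to Free (-4 → 0). Not NE.
(Low, Medium): Country A can switch to Free (-5 → -2). Not NE.
(Medium, Medium): Country A gets 3, best alternative -1; Country B gets 5, best alternative 1. No profitable deviation — NE.
(The remaining 11 profiles each have a profitable deviation by the same check.)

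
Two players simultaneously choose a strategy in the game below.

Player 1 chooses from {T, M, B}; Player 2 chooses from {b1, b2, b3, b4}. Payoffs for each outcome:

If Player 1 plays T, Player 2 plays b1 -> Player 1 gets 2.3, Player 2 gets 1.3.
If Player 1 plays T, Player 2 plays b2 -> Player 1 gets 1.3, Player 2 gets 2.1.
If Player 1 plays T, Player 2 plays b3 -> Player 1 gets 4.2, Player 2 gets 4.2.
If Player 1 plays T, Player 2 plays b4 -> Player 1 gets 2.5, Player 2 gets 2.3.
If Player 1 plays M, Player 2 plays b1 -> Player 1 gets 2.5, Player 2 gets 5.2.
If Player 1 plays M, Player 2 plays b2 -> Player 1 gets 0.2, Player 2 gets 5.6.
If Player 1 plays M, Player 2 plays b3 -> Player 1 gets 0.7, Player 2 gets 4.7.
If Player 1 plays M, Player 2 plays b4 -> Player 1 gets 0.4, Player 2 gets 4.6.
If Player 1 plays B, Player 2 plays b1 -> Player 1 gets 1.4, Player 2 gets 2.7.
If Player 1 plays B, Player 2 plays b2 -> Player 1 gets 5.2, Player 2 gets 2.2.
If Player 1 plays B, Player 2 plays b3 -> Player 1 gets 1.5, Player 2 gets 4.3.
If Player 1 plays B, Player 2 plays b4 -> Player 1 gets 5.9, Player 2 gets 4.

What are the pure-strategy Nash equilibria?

(T, b1): Player 1 can switch to M (2.3 → 2.5). Not NE.
(T, b2): Player 1 can switch to B (1.3 → 5.2). Not NE.
(T, b3): Player 1 gets 4.2, best alternative 1.5; Player 2 gets 4.2, best alternative 2.3. No profitable deviation — NE.
(T, b4): Player 1 can switch to B (2.5 → 5.9). Not NE.
(M, b1): Player 2 can switch to b2 (5.2 → 5.6). Not NE.
(M, b2): Player 1 can switch to T (0.2 → 1.3). Not NE.
(M, b3): Player 1 can switch to T (0.7 → 4.2). Not NE.
(M, b4): Player 1 can switch to T (0.4 → 2.5). Not NE.
(B, b1): Player 1 can switch to T (1.4 → 2.3). Not NE.
(B, b2): Player 2 can switch to b1 (2.2 → 2.7). Not NE.
(B, b3): Player 1 can switch to T (1.5 → 4.2). Not NE.
(The remaining 1 profile has a profitable deviation by the same check.)

The unique pure-strategy Nash equilibrium is (T, b3).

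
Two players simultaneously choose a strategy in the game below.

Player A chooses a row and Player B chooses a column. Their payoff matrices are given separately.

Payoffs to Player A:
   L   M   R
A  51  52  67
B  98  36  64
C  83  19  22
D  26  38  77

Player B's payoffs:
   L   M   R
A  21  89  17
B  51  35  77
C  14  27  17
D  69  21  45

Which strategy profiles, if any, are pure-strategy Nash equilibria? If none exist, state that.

(A, M)

Player A against L: payoffs 51, 98, 83, 26 → best response B.
Player A against M: payoffs 52, 36, 19, 38 → best response A.
Player A against R: payoffs 67, 64, 22, 77 → best response D.
Player B against A: payoffs 21, 89, 17 → best response M.
Player B against B: payoffs 51, 35, 77 → best response R.
Player B against C: payoffs 14, 27, 17 → best response M.
Player B against D: payoffs 69, 21, 45 → best response L.
Mutual best responses: (A, M).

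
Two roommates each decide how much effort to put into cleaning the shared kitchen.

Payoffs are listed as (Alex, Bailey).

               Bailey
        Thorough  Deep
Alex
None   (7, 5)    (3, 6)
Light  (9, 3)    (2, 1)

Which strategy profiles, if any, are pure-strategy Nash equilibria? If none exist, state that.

Pure-strategy Nash equilibria: (None, Deep) and (Light, Thorough)

For each player, find the best response to each opponent profile; mutual best responses are the pure NE.
Alex against Thorough: payoffs 7, 9 → best response Light.
Alex against Deep: payoffs 3, 2 → best response None.
Bailey against None: payoffs 5, 6 → best response Deep.
Bailey against Light: payoffs 3, 1 → best response Thorough.
Mutual best responses: (None, Deep); (Light, Thorough).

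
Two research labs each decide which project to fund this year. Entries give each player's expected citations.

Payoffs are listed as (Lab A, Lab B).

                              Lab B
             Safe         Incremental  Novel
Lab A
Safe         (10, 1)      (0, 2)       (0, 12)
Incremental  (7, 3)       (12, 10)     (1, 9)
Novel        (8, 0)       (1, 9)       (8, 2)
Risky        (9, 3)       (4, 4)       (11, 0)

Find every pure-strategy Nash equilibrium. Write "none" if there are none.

(Safe, Safe): Lab B can switch to Incremental (1 → 2). Not NE.
(Safe, Incremental): Lab A can switch to Incremental (0 → 12). Not NE.
(Safe, Novel): Lab A can switch to Incremental (0 → 1). Not NE.
(Incremental, Safe): Lab A can switch to Safe (7 → 10). Not NE.
(Incremental, Incremental): Lab A gets 12, best alternative 4; Lab B gets 10, best alternative 9. No profitable deviation — NE.
(Incremental, Novel): Lab A can switch to Novel (1 → 8). Not NE.
(Novel, Safe): Lab A can switch to Safe (8 → 10). Not NE.
(Novel, Incremental): Lab A can switch to Incremental (1 → 12). Not NE.
(Novel, Novel): Lab A can switch to Risky (8 → 11). Not NE.
(Risky, Safe): Lab A can switch to Safe (9 → 10). Not NE.
(Risky, Incremental): Lab A can switch to Incremental (4 → 12). Not NE.
(Risky, Novel): Lab B can switch to Safe (0 → 3). Not NE.

(Incremental, Incremental)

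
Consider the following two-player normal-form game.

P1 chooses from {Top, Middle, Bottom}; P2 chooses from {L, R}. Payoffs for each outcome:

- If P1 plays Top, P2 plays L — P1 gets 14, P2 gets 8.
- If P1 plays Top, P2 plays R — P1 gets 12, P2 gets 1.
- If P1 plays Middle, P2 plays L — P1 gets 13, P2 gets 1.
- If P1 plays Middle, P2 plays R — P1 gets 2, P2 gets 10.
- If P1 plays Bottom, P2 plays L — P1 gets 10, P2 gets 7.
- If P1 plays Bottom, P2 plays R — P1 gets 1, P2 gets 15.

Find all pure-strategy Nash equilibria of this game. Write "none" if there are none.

For each strategy profile, look for a profitable unilateral deviation.
(Top, L): P1 gets 14, best alternative 13; P2 gets 8, best alternative 1. No profitable deviation — NE.
(Top, R): P2 can switch to L (1 → 8). Not NE.
(Middle, L): P1 can switch to Top (13 → 14). Not NE.
(Middle, R): P1 can switch to Top (2 → 12). Not NE.
(Bottom, L): P1 can switch to Top (10 → 14). Not NE.
(Bottom, R): P1 can switch to Top (1 → 12). Not NE.

The unique pure-strategy Nash equilibrium is (Top, L).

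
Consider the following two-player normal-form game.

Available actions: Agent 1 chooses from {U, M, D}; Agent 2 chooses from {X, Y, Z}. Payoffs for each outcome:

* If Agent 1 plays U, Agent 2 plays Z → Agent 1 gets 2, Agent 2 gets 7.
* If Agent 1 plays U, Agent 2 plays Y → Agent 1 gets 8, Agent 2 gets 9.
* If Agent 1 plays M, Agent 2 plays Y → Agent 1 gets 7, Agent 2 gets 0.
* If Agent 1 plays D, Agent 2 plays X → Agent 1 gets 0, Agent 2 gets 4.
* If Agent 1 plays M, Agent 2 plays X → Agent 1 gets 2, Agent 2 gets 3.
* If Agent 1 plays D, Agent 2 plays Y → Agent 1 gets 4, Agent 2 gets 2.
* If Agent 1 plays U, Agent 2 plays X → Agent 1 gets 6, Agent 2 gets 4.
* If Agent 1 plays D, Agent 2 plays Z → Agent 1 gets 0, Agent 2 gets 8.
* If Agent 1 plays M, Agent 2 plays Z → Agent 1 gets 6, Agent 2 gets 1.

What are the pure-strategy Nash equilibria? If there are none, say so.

The unique pure-strategy Nash equilibrium is (U, Y).

For each player, find the best response to each opponent profile; mutual best responses are the pure NE.
Agent 1 against X: payoffs 6, 2, 0 → best response U.
Agent 1 against Y: payoffs 8, 7, 4 → best response U.
Agent 1 against Z: payoffs 2, 6, 0 → best response M.
Agent 2 against U: payoffs 4, 9, 7 → best response Y.
Agent 2 against M: payoffs 3, 0, 1 → best response X.
Agent 2 against D: payoffs 4, 2, 8 → best response Z.
Mutual best responses: (U, Y).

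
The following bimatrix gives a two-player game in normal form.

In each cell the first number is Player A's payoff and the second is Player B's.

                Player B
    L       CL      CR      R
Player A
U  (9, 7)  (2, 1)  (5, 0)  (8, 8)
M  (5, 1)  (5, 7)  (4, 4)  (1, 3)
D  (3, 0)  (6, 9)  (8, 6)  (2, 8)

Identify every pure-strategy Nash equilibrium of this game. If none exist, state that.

Mark each player's best response to every combination of opponents' strategies; a profile where every player is best-responding is a pure Nash equilibrium.
Player A against L: payoffs 9, 5, 3 → best response U.
Player A against CL: payoffs 2, 5, 6 → best response D.
Player A against CR: payoffs 5, 4, 8 → best response D.
Player A against R: payoffs 8, 1, 2 → best response U.
Player B against U: payoffs 7, 1, 0, 8 → best response R.
Player B against M: payoffs 1, 7, 4, 3 → best response CL.
Player B against D: payoffs 0, 9, 6, 8 → best response CL.
Mutual best responses: (U, R); (D, CL).

Pure-strategy Nash equilibria: (U, R), (D, CL)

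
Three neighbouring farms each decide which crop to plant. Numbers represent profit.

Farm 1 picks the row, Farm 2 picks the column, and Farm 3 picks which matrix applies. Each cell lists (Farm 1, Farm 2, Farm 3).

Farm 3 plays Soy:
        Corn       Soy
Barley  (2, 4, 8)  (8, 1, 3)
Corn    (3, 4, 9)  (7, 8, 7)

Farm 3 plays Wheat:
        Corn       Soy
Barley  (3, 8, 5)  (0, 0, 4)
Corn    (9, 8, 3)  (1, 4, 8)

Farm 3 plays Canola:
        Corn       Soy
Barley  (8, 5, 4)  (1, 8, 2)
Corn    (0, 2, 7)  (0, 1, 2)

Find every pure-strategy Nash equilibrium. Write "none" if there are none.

(Barley, Corn, Soy): Farm 1 can switch to Corn (2 → 3). Not NE.
(Barley, Corn, Wheat): Farm 1 can switch to Corn (3 → 9). Not NE.
(Barley, Corn, Canola): Farm 2 can switch to Soy (5 → 8). Not NE.
(Barley, Soy, Soy): Farm 2 can switch to Corn (1 → 4). Not NE.
(Barley, Soy, Wheat): Farm 1 can switch to Corn (0 → 1). Not NE.
(Barley, Soy, Canola): Farm 3 can switch to Soy (2 → 3). Not NE.
(Corn, Corn, Soy): Farm 2 can switch to Soy (4 → 8). Not NE.
(Corn, Corn, Wheat): Farm 3 can switch to Soy (3 → 9). Not NE.
(Corn, Corn, Canola): Farm 1 can switch to Barley (0 → 8). Not NE.
(Corn, Soy, Soy): Farm 1 can switch to Barley (7 → 8). Not NE.
(The remaining 2 profiles each have a profitable deviation by the same check.)

No pure-strategy Nash equilibrium.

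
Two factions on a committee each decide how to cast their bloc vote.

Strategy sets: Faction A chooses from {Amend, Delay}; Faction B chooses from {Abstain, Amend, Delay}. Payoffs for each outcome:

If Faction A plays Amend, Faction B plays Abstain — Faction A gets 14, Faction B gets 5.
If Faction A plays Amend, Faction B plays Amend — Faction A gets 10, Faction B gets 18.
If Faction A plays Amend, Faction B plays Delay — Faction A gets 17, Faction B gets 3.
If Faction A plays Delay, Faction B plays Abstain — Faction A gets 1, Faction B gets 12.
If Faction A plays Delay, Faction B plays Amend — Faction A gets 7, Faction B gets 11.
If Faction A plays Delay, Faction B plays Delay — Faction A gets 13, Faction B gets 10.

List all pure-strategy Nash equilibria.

(Amend, Abstain): Faction B can switch to Amend (5 → 18). Not NE.
(Amend, Amend): Faction A gets 10, best alternative 7; Faction B gets 18, best alternative 5. No profitable deviation — NE.
(Amend, Delay): Faction B can switch to Abstain (3 → 5). Not NE.
(Delay, Abstain): Faction A can switch to Amend (1 → 14). Not NE.
(Delay, Amend): Faction A can switch to Amend (7 → 10). Not NE.
(Delay, Delay): Faction A can switch to Amend (13 → 17). Not NE.

The unique pure-strategy Nash equilibrium is (Amend, Amend).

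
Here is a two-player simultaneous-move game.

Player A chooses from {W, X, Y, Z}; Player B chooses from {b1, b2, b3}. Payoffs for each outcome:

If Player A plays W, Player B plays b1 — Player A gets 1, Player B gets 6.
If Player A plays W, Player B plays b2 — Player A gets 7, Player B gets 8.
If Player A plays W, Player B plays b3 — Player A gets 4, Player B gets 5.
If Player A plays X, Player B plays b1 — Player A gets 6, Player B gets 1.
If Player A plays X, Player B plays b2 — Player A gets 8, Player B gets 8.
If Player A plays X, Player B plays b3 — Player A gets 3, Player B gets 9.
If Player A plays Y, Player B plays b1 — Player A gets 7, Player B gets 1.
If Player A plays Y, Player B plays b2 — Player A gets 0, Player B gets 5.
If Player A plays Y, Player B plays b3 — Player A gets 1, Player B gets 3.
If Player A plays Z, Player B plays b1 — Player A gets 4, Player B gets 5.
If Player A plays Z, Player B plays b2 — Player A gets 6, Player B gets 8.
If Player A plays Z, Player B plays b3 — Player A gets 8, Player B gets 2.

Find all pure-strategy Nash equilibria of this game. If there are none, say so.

Player A against b1: payoffs 1, 6, 7, 4 → best response Y.
Player A against b2: payoffs 7, 8, 0, 6 → best response X.
Player A against b3: payoffs 4, 3, 1, 8 → best response Z.
Player B against W: payoffs 6, 8, 5 → best response b2.
Player B against X: payoffs 1, 8, 9 → best response b3.
Player B against Y: payoffs 1, 5, 3 → best response b2.
Player B against Z: payoffs 5, 8, 2 → best response b2.
No profile is a mutual best response for all players.

There is no pure-strategy Nash equilibrium.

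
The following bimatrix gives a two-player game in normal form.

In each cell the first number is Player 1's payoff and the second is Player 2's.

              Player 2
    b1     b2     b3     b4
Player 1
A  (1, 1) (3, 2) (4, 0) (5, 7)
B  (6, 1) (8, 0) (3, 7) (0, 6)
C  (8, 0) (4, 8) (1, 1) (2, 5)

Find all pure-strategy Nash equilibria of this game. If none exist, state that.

Player 1 against b1: payoffs 1, 6, 8 → best response C.
Player 1 against b2: payoffs 3, 8, 4 → best response B.
Player 1 against b3: payoffs 4, 3, 1 → best response A.
Player 1 against b4: payoffs 5, 0, 2 → best response A.
Player 2 against A: payoffs 1, 2, 0, 7 → best response b4.
Player 2 against B: payoffs 1, 0, 7, 6 → best response b3.
Player 2 against C: payoffs 0, 8, 1, 5 → best response b2.
Mutual best responses: (A, b4).

The unique pure-strategy Nash equilibrium is (A, b4).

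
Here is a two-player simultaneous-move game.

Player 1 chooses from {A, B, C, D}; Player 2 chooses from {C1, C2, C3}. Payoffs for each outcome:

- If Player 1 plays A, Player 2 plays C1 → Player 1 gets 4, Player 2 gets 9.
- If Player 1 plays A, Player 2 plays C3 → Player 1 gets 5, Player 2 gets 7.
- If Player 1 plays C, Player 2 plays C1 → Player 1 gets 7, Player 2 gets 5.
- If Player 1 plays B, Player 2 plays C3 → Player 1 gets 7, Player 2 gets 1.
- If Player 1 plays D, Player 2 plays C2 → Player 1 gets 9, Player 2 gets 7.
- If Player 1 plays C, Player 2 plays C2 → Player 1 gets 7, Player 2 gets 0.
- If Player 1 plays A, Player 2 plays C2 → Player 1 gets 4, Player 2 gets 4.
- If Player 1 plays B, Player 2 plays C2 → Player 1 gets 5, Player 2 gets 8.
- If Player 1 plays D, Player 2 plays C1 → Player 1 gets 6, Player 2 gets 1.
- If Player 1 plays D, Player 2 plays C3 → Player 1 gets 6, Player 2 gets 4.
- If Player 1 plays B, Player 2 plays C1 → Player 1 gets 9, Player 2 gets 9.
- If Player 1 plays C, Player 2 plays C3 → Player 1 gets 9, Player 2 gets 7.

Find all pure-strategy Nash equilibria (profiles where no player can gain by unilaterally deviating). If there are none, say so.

(A, C1): Player 1 can switch to B (4 → 9). Not NE.
(A, C2): Player 1 can switch to B (4 → 5). Not NE.
(A, C3): Player 1 can switch to B (5 → 7). Not NE.
(B, C1): Player 1 gets 9, best alternative 7; Player 2 gets 9, best alternative 8. No profitable deviation — NE.
(B, C2): Player 1 can switch to C (5 → 7). Not NE.
(B, C3): Player 1 can switch to C (7 → 9). Not NE.
(C, C1): Player 1 can switch to B (7 → 9). Not NE.
(C, C2): Player 1 can switch to D (7 → 9). Not NE.
(C, C3): Player 1 gets 9, best alternative 7; Player 2 gets 7, best alternative 5. No profitable deviation — NE.
(D, C1): Player 1 can switch to B (6 → 9). Not NE.
(D, C2): Player 1 gets 9, best alternative 7; Player 2 gets 7, best alternative 4. No profitable deviation — NE.
(D, C3): Player 1 can switch to B (6 → 7). Not NE.

The pure Nash equilibria are (B, C1), (C, C3), (D, C2).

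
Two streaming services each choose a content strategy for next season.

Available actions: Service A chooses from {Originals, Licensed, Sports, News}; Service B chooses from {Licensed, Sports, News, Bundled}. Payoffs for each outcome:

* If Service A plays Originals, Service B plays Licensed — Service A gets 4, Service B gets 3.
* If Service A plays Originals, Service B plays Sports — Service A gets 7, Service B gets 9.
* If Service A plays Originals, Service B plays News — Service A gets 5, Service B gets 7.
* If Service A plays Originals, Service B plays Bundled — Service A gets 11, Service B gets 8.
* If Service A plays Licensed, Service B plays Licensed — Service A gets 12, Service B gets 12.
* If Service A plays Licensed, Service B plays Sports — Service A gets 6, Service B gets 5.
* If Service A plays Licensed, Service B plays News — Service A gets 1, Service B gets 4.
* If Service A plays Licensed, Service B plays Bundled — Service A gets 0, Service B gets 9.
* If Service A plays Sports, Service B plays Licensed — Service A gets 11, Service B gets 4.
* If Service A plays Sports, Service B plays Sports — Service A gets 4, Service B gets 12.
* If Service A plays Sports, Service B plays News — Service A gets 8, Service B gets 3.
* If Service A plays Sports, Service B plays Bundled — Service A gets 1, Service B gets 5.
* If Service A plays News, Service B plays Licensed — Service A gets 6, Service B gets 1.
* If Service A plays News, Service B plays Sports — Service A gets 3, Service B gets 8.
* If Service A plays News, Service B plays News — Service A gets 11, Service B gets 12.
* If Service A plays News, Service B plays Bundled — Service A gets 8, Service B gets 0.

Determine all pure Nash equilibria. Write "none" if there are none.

(Originals, Sports); (Licensed, Licensed); (News, News)

(Originals, Licensed): Service A can switch to Licensed (4 → 12). Not NE.
(Originals, Sports): Service A gets 7, best alternative 6; Service B gets 9, best alternative 8. No profitable deviation — NE.
(Originals, News): Service A can switch to Sports (5 → 8). Not NE.
(Originals, Bundled): Service B can switch to Sports (8 → 9). Not NE.
(Licensed, Licensed): Service A gets 12, best alternative 11; Service B gets 12, best alternative 9. No profitable deviation — NE.
(Licensed, Sports): Service A can switch to Originals (6 → 7). Not NE.
(Licensed, News): Service A can switch to Originals (1 → 5). Not NE.
(Licensed, Bundled): Service A can switch to Originals (0 → 11). Not NE.
(Sports, Licensed): Service A can switch to Licensed (11 → 12). Not NE.
(Sports, Sports): Service A can switch to Originals (4 → 7). Not NE.
(Sports, News): Service A can switch to News (8 → 11). Not NE.
(Sports, Bundled): Service A can switch to Originals (1 → 11). Not NE.
(News, Licensed): Service A can switch to Licensed (6 → 12). Not NE.
(News, Sports): Service A can switch to Originals (3 → 7). Not NE.
(News, News): Service A gets 11, best alternative 8; Service B gets 12, best alternative 8. No profitable deviation — NE.
(The remaining 1 profile has a profitable deviation by the same check.)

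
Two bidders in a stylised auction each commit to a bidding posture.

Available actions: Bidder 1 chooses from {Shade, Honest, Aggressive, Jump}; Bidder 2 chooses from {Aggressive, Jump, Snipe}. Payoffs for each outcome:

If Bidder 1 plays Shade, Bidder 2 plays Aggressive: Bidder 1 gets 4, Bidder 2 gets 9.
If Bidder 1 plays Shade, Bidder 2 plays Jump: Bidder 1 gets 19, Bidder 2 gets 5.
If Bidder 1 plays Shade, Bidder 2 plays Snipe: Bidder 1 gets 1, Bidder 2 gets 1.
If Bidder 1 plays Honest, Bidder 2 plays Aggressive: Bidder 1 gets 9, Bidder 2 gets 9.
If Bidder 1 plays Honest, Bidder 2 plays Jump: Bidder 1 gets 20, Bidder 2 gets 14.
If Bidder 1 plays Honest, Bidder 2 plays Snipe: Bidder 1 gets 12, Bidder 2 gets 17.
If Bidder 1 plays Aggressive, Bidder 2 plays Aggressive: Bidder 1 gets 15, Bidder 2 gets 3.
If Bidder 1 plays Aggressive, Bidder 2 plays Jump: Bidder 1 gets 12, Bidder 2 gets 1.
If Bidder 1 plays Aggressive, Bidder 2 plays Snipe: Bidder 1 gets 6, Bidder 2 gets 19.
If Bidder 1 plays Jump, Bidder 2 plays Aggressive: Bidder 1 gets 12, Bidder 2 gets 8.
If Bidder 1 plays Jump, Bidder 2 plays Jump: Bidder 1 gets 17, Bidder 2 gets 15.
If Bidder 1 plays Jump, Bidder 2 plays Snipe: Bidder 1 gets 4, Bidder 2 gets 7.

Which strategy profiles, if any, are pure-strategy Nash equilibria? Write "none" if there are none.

(Honest, Snipe)

Bidder 1 against Aggressive: payoffs 4, 9, 15, 12 → best response Aggressive.
Bidder 1 against Jump: payoffs 19, 20, 12, 17 → best response Honest.
Bidder 1 against Snipe: payoffs 1, 12, 6, 4 → best response Honest.
Bidder 2 against Shade: payoffs 9, 5, 1 → best response Aggressive.
Bidder 2 against Honest: payoffs 9, 14, 17 → best response Snipe.
Bidder 2 against Aggressive: payoffs 3, 1, 19 → best response Snipe.
Bidder 2 against Jump: payoffs 8, 15, 7 → best response Jump.
Mutual best responses: (Honest, Snipe).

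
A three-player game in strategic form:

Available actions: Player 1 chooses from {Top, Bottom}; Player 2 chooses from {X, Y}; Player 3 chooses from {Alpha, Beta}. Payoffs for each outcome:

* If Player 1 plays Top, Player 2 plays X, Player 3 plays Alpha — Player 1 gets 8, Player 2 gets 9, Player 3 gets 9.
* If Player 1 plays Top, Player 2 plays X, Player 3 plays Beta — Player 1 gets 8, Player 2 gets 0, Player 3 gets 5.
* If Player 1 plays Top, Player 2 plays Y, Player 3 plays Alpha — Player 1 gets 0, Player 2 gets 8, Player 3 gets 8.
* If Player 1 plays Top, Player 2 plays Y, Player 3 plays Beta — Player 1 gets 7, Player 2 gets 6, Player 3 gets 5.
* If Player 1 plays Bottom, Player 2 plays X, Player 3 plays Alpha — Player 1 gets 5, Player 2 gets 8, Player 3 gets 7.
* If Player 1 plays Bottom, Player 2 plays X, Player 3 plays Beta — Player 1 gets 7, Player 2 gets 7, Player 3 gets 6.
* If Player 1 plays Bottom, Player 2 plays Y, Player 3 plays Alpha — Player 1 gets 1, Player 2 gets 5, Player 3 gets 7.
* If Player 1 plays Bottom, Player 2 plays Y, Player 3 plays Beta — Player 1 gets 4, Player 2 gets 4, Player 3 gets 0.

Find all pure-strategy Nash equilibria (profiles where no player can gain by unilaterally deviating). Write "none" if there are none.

(Top, X, Alpha)

Player 1 against (X, Alpha): payoffs 8, 5 → best response Top.
Player 1 against (X, Beta): payoffs 8, 7 → best response Top.
Player 1 against (Y, Alpha): payoffs 0, 1 → best response Bottom.
Player 1 against (Y, Beta): payoffs 7, 4 → best response Top.
Player 2 against (Top, Alpha): payoffs 9, 8 → best response X.
Player 2 against (Top, Beta): payoffs 0, 6 → best response Y.
Player 2 against (Bottom, Alpha): payoffs 8, 5 → best response X.
Player 2 against (Bottom, Beta): payoffs 7, 4 → best response X.
Player 3 against (Top, X): payoffs 9, 5 → best response Alpha.
Player 3 against (Top, Y): payoffs 8, 5 → best response Alpha.
Player 3 against (Bottom, X): payoffs 7, 6 → best response Alpha.
Player 3 against (Bottom, Y): payoffs 7, 0 → best response Alpha.
Mutual best responses: (Top, X, Alpha).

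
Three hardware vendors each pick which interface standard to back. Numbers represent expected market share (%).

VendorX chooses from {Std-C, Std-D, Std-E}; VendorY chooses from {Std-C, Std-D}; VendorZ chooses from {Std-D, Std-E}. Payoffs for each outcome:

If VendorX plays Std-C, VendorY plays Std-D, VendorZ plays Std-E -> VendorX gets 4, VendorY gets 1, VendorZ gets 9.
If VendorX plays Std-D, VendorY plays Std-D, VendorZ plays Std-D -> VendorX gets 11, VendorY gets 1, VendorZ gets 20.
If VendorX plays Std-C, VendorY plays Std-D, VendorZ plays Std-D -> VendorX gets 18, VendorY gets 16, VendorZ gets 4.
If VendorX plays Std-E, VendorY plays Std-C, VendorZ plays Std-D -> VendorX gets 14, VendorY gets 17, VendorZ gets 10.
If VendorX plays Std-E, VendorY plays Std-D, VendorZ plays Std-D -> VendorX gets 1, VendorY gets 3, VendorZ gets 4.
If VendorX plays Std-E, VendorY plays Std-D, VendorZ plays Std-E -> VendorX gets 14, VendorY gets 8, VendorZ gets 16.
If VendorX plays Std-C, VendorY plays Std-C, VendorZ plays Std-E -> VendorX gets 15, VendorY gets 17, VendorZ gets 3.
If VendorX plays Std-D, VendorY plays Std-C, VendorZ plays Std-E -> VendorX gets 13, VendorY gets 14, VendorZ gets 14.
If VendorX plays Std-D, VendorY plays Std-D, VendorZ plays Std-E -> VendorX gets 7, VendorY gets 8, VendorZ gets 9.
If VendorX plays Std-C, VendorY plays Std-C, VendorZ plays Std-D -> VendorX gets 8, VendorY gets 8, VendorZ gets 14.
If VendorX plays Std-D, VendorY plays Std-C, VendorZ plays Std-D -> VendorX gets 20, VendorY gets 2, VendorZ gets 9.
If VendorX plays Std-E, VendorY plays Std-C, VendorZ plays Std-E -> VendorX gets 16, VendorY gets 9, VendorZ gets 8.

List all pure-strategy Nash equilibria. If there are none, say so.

There is no pure-strategy Nash equilibrium.

VendorX against (Std-C, Std-D): payoffs 8, 20, 14 → best response Std-D.
VendorX against (Std-C, Std-E): payoffs 15, 13, 16 → best response Std-E.
VendorX against (Std-D, Std-D): payoffs 18, 11, 1 → best response Std-C.
VendorX against (Std-D, Std-E): payoffs 4, 7, 14 → best response Std-E.
VendorY against (Std-C, Std-D): payoffs 8, 16 → best response Std-D.
VendorY against (Std-C, Std-E): payoffs 17, 1 → best response Std-C.
VendorY against (Std-D, Std-D): payoffs 2, 1 → best response Std-C.
VendorY against (Std-D, Std-E): payoffs 14, 8 → best response Std-C.
VendorY against (Std-E, Std-D): payoffs 17, 3 → best response Std-C.
VendorY against (Std-E, Std-E): payoffs 9, 8 → best response Std-C.
VendorZ against (Std-C, Std-C): payoffs 14, 3 → best response Std-D.
VendorZ against (Std-C, Std-D): payoffs 4, 9 → best response Std-E.
VendorZ against (Std-D, Std-C): payoffs 9, 14 → best response Std-E.
VendorZ against (Std-D, Std-D): payoffs 20, 9 → best response Std-D.
VendorZ against (Std-E, Std-C): payoffs 10, 8 → best response Std-D.
VendorZ against (Std-E, Std-D): payoffs 4, 16 → best response Std-E.
No profile is a mutual best response for all players.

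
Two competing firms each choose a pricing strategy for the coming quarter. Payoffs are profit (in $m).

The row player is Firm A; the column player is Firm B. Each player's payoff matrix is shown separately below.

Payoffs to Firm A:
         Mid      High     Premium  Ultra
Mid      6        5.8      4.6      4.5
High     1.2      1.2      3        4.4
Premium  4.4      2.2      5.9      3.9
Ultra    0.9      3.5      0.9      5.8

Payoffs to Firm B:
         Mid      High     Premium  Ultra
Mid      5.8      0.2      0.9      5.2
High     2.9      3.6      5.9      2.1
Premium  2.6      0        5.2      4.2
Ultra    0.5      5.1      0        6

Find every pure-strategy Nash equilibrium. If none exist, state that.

(Mid, Mid): Firm A gets 6, best alternative 4.4; Firm B gets 5.8, best alternative 5.2. No profitable deviation — NE.
(Mid, High): Firm B can switch to Mid (0.2 → 5.8). Not NE.
(Mid, Premium): Firm A can switch to Premium (4.6 → 5.9). Not NE.
(Mid, Ultra): Firm A can switch to Ultra (4.5 → 5.8). Not NE.
(High, Mid): Firm A can switch to Mid (1.2 → 6). Not NE.
(High, High): Firm A can switch to Mid (1.2 → 5.8). Not NE.
(High, Premium): Firm A can switch to Mid (3 → 4.6). Not NE.
(High, Ultra): Firm A can switch to Mid (4.4 → 4.5). Not NE.
(Premium, Mid): Firm A can switch to Mid (4.4 → 6). Not NE.
(Premium, High): Firm A can switch to Mid (2.2 → 5.8). Not NE.
(Premium, Premium): Firm A gets 5.9, best alternative 4.6; Firm B gets 5.2, best alternative 4.2. No profitable deviation — NE.
(Premium, Ultra): Firm A can switch to Mid (3.9 → 4.5). Not NE.
(Ultra, Mid): Firm A can switch to Mid (0.9 → 6). Not NE.
(Ultra, High): Firm A can switch to Mid (3.5 → 5.8). Not NE.
(Ultra, Ultra): Firm A gets 5.8, best alternative 4.5; Firm B gets 6, best alternative 5.1. No profitable deviation — NE.
(The remaining 1 profile has a profitable deviation by the same check.)

(Mid, Mid); (Premium, Premium); (Ultra, Ultra)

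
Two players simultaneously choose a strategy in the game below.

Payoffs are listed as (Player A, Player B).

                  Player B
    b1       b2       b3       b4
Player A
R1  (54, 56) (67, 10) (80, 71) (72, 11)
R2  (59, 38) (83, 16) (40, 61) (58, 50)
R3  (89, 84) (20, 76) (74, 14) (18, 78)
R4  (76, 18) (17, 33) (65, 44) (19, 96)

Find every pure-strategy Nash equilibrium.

Player A against b1: payoffs 54, 59, 89, 76 → best response R3.
Player A against b2: payoffs 67, 83, 20, 17 → best response R2.
Player A against b3: payoffs 80, 40, 74, 65 → best response R1.
Player A against b4: payoffs 72, 58, 18, 19 → best response R1.
Player B against R1: payoffs 56, 10, 71, 11 → best response b3.
Player B against R2: payoffs 38, 16, 61, 50 → best response b3.
Player B against R3: payoffs 84, 76, 14, 78 → best response b1.
Player B against R4: payoffs 18, 33, 44, 96 → best response b4.
Mutual best responses: (R1, b3); (R3, b1).

(R1, b3); (R3, b1)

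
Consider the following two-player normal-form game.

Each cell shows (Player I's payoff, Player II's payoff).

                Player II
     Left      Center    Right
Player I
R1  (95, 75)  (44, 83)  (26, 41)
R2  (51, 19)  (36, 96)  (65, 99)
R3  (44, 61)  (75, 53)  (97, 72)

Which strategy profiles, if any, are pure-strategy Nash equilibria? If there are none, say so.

Mark each player's best response to every combination of opponents' strategies; a profile where every player is best-responding is a pure Nash equilibrium.
Player I against Left: payoffs 95, 51, 44 → best response R1.
Player I against Center: payoffs 44, 36, 75 → best response R3.
Player I against Right: payoffs 26, 65, 97 → best response R3.
Player II against R1: payoffs 75, 83, 41 → best response Center.
Player II against R2: payoffs 19, 96, 99 → best response Right.
Player II against R3: payoffs 61, 53, 72 → best response Right.
Mutual best responses: (R3, Right).

Pure NE: (R3, Right)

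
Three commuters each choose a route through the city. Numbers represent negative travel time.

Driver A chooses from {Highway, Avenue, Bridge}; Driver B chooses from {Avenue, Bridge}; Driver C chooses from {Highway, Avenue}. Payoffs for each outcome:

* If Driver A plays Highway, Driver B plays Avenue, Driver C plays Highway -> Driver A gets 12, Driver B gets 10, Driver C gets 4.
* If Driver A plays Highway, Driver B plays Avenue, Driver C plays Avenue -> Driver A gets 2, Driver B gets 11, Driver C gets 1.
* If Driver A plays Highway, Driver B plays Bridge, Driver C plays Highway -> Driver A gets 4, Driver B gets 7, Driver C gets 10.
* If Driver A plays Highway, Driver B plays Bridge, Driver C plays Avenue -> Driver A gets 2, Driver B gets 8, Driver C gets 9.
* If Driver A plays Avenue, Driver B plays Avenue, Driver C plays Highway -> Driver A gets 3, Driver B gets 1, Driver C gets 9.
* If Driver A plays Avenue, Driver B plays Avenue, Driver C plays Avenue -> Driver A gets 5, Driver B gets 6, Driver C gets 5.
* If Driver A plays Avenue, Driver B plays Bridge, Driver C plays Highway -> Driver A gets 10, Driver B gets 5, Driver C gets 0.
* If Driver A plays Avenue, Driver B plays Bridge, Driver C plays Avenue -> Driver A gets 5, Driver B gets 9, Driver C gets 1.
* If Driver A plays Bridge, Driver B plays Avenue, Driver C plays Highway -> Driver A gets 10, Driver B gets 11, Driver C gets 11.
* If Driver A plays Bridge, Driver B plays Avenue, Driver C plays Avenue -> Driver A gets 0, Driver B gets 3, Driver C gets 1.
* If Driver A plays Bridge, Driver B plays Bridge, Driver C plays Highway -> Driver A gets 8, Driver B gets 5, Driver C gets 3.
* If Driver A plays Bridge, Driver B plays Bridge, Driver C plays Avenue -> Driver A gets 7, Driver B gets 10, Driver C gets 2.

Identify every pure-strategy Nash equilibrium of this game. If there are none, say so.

Driver A against (Avenue, Highway): payoffs 12, 3, 10 → best response Highway.
Driver A against (Avenue, Avenue): payoffs 2, 5, 0 → best response Avenue.
Driver A against (Bridge, Highway): payoffs 4, 10, 8 → best response Avenue.
Driver A against (Bridge, Avenue): payoffs 2, 5, 7 → best response Bridge.
Driver B against (Highway, Highway): payoffs 10, 7 → best response Avenue.
Driver B against (Highway, Avenue): payoffs 11, 8 → best response Avenue.
Driver B against (Avenue, Highway): payoffs 1, 5 → best response Bridge.
Driver B against (Avenue, Avenue): payoffs 6, 9 → best response Bridge.
Driver B against (Bridge, Highway): payoffs 11, 5 → best response Avenue.
Driver B against (Bridge, Avenue): payoffs 3, 10 → best response Bridge.
Driver C against (Highway, Avenue): payoffs 4, 1 → best response Highway.
Driver C against (Highway, Bridge): payoffs 10, 9 → best response Highway.
Driver C against (Avenue, Avenue): payoffs 9, 5 → best response Highway.
Driver C against (Avenue, Bridge): payoffs 0, 1 → best response Avenue.
Driver C against (Bridge, Avenue): payoffs 11, 1 → best response Highway.
Driver C against (Bridge, Bridge): payoffs 3, 2 → best response Highway.
Mutual best responses: (Highway, Avenue, Highway).

The unique pure-strategy Nash equilibrium is (Highway, Avenue, Highway).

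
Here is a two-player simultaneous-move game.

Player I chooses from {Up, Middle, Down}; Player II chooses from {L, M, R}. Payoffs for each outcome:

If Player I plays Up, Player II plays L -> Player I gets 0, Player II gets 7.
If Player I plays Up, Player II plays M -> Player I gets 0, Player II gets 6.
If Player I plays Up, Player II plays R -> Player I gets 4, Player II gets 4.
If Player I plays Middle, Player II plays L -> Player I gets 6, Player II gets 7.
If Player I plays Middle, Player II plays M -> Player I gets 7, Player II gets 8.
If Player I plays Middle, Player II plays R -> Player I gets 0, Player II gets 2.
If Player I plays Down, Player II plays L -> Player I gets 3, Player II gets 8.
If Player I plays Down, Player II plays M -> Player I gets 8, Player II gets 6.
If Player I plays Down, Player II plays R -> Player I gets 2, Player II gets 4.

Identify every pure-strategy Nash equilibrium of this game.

Player I against L: payoffs 0, 6, 3 → best response Middle.
Player I against M: payoffs 0, 7, 8 → best response Down.
Player I against R: payoffs 4, 0, 2 → best response Up.
Player II against Up: payoffs 7, 6, 4 → best response L.
Player II against Middle: payoffs 7, 8, 2 → best response M.
Player II against Down: payoffs 8, 6, 4 → best response L.
No profile is a mutual best response for all players.

none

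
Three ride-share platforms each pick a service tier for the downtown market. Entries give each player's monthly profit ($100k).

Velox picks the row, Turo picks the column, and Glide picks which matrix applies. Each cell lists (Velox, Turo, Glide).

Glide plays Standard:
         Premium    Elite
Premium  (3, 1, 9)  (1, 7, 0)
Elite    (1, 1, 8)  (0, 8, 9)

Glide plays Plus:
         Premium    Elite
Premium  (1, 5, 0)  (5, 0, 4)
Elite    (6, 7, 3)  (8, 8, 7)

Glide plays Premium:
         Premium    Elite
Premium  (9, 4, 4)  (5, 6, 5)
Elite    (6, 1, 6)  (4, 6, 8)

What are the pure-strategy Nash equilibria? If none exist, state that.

For each player, find the best response to each opponent profile; mutual best responses are the pure NE.
Velox against (Premium, Standard): payoffs 3, 1 → best response Premium.
Velox against (Premium, Plus): payoffs 1, 6 → best response Elite.
Velox against (Premium, Premium): payoffs 9, 6 → best response Premium.
Velox against (Elite, Standard): payoffs 1, 0 → best response Premium.
Velox against (Elite, Plus): payoffs 5, 8 → best response Elite.
Velox against (Elite, Premium): payoffs 5, 4 → best response Premium.
Turo against (Premium, Standard): payoffs 1, 7 → best response Elite.
Turo against (Premium, Plus): payoffs 5, 0 → best response Premium.
Turo against (Premium, Premium): payoffs 4, 6 → best response Elite.
Turo against (Elite, Standard): payoffs 1, 8 → best response Elite.
Turo against (Elite, Plus): payoffs 7, 8 → best response Elite.
Turo against (Elite, Premium): payoffs 1, 6 → best response Elite.
Glide against (Premium, Premium): payoffs 9, 0, 4 → best response Standard.
Glide against (Premium, Elite): payoffs 0, 4, 5 → best response Premium.
Glide against (Elite, Premium): payoffs 8, 3, 6 → best response Standard.
Glide against (Elite, Elite): payoffs 9, 7, 8 → best response Standard.
Mutual best responses: (Premium, Elite, Premium).

Pure NE: (Premium, Elite, Premium)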